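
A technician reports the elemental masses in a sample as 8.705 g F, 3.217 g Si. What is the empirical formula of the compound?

F: 8.705 g ÷ 19.00 g/mol = 0.4582 mol
Si: 3.217 g ÷ 28.09 g/mol = 0.1145 mol
Divide by the smallest (0.1145 mol Si): F 4.001, Si 1.000
Ratio ≈ 4:1, so the empirical formula is F4Si

F4Si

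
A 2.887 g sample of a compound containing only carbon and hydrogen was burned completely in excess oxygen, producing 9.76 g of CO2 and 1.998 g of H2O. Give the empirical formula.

CH

mol C = 9.76 / 44.01 = 0.2218; mass C = 0.2218 × 12.01 = 2.663 g
mol H = 2 × (1.998 / 18.02) = 0.2218; mass H = 0.2218 × 1.008 = 0.2235 g
Ratios (÷ 0.2218): C 1.000, H 1.000
→ CH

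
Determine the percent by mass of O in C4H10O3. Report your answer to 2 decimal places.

Molar mass = 4(12.01) + 10(1.008) + 3(16.00) = 106.120 g/mol
Mass of O per mole = 3 × 16.00 = 48.000 g
% O = 48.000 / 106.120 × 100 = 45.23%

45.23%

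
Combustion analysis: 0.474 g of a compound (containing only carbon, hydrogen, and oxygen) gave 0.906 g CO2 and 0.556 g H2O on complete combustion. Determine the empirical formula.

mol C = 0.906 / 44.01 = 0.02059; mass C = 0.02059 × 12.01 = 0.2472 g
mol H = 2 × (0.556 / 18.02) = 0.06171; mass H = 0.06171 × 1.008 = 0.06220 g
mass O = 0.474 − (0.3094) = 0.1646 g → mol O = 0.01028
Smallest is O at 0.01028 mol; normalising gives C 2.002, H 6.000, O 1.000
Ratio ≈ 2:6:1, so the empirical formula is C2H6O

C2H6O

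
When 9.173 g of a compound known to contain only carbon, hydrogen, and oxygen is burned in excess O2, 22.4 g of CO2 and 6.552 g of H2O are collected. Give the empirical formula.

C7H10O2

mol C = 22.4 / 44.01 = 0.5090; mass C = 0.5090 × 12.01 = 6.113 g
mol H = 2 × (6.552 / 18.02) = 0.7272; mass H = 0.7272 × 1.008 = 0.7330 g
mass O = 9.173 − (6.846) = 2.327 g → mol O = 0.1454
Divide by the smallest (0.1454 mol O): C 3.499, H 5.000, O 1.000
Multiply by 2: C 7.00, H 10.00, O 2.00 → C7H10O2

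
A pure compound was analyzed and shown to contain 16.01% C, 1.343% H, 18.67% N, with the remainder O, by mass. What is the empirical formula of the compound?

CHNO3

Assume 100 g: 16.01 g C, 1.343 g H, 18.67 g N, 63.977 g O.
C: 16.01 g ÷ 12.01 g/mol = 1.333 mol
H: 1.343 g ÷ 1.008 g/mol = 1.332 mol
N: 18.67 g ÷ 14.01 g/mol = 1.333 mol
O: 63.977 g ÷ 16.00 g/mol = 3.999 mol
Divide by the smallest (1.332 mol H): C 1.001, H 1.000, N 1.000, O 3.001
≈ 1:1:1:3 → CHNO3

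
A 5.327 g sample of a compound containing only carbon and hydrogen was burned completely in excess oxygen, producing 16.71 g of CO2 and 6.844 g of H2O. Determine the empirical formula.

CH2

mol C = 16.71 / 44.01 = 0.3797; mass C = 0.3797 × 12.01 = 4.560 g
mol H = 2 × (6.844 / 18.02) = 0.7596; mass H = 0.7596 × 1.008 = 0.7657 g
Ratios (÷ 0.3797): C 1.000, H 2.001
Ratio ≈ 1:2, so the empirical formula is CH2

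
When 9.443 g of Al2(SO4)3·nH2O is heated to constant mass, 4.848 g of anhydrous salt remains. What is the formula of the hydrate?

Mass of water lost = 9.443 − 4.848 = 4.595 g → 4.595 / 18.02 = 0.255 mol H2O
Molar mass of Al2(SO4)3 = 342.17 g/mol → mol Al2(SO4)3 = 4.848 / 342.17 = 0.01417
n = 0.255 / 0.01417 = 18.00 ≈ 18 → Al2(SO4)3·18H2O

Al2(SO4)3·18H2O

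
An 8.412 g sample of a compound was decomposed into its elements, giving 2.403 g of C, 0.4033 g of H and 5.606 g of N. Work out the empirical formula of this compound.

CH2N2

C: 2.403 g ÷ 12.01 g/mol = 0.2001 mol
H: 0.4033 g ÷ 1.008 g/mol = 0.4001 mol
N: 5.606 g ÷ 14.01 g/mol = 0.4001 mol
Smallest is C at 0.2001 mol; normalising gives C 1.000, H 2.000, N 2.000
Ratio ≈ 1:2:2, so the empirical formula is CH2N2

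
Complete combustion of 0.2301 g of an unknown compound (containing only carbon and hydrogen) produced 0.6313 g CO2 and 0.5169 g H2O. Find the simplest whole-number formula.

mol C = 0.6313 / 44.01 = 0.01434; mass C = 0.01434 × 12.01 = 0.1723 g
mol H = 2 × (0.5169 / 18.02) = 0.05737; mass H = 0.05737 × 1.008 = 0.05783 g
Ratios (÷ 0.01434): C 1.000, H 3.999
≈ 1:4 → CH4

CH4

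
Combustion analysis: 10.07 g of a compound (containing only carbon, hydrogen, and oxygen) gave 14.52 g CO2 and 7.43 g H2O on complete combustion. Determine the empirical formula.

C2H5O2

mol C = 14.52 / 44.01 = 0.3299; mass C = 0.3299 × 12.01 = 3.962 g
mol H = 2 × (7.43 / 18.02) = 0.8246; mass H = 0.8246 × 1.008 = 0.8312 g
mass O = 10.07 − (4.794) = 5.276 g → mol O = 0.3298
Smallest is O at 0.3298 mol; normalising gives C 1.000, H 2.501, O 1.000
Scaling by 2: C 2.00, H 5.00, O 2.00 → C2H5O2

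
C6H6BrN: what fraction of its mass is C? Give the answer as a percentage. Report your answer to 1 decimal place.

Molar mass = 6(12.01) + 6(1.008) + 1(79.90) + 1(14.01) = 172.018 g/mol
Mass of C per mole = 6 × 12.01 = 72.060 g
% C = 72.060 / 172.018 × 100 = 41.9%

41.9%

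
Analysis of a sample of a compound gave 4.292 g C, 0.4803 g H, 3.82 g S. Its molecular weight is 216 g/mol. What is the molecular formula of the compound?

C9H12S3

C: 4.292 g ÷ 12.01 g/mol = 0.3574 mol
H: 0.4803 g ÷ 1.008 g/mol = 0.4765 mol
S: 3.82 g ÷ 32.07 g/mol = 0.1191 mol
Divide by the smallest (0.1191 mol S): C 3.000, H 4.000, S 1.000
≈ 3:4:1 → C3H4S
Empirical-formula mass = 72.13 g/mol
n = 216 / 72.13 = 2.99 ≈ 3
Molecular formula = (C3H4S)×3 = C9H12S3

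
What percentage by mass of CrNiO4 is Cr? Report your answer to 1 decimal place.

Molar mass = 1(52.00) + 1(58.69) + 4(16.00) = 174.690 g/mol
Mass of Cr per mole = 1 × 52.00 = 52.000 g
% Cr = 52.000 / 174.690 × 100 = 29.8%

29.8%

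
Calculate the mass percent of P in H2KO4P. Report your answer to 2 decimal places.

Molar mass = 2(1.008) + 1(39.10) + 4(16.00) + 1(30.97) = 136.086 g/mol
Mass of P per mole = 1 × 30.97 = 30.970 g
% P = 30.970 / 136.086 × 100 = 22.76%

22.76%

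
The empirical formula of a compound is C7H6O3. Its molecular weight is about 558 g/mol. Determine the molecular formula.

Empirical-formula mass = 138.12 g/mol
n = 558 / 138.12 = 4.04 ≈ 4
Molecular formula = (C7H6O3)4 = C28H24O12

C28H24O12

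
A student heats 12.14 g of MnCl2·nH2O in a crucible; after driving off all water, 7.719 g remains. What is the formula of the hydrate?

MnCl2·4H2O

Mass of water lost = 12.14 − 7.719 = 4.421 g → 4.421 / 18.02 = 0.2453 mol H2O
Molar mass of MnCl2 = 125.84 g/mol → mol MnCl2 = 7.719 / 125.84 = 0.06134
n = 0.2453 / 0.06134 = 4.00 ≈ 4 → MnCl2·4H2O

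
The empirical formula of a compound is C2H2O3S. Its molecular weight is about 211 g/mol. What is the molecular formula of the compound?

C4H4O6S2

Empirical-formula mass = 106.11 g/mol
n = 211 / 106.11 = 1.99 ≈ 2
Molecular formula = (C2H2O3S)2 = C4H4O6S2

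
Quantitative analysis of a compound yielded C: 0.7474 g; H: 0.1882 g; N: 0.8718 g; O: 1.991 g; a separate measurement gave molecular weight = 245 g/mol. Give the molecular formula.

C: 0.7474 g ÷ 12.01 g/mol = 0.06223 mol
H: 0.1882 g ÷ 1.008 g/mol = 0.1867 mol
N: 0.8718 g ÷ 14.01 g/mol = 0.06223 mol
O: 1.991 g ÷ 16.00 g/mol = 0.1244 mol
Divide by the smallest (0.06223 mol N): C 1.000, H 3.000, N 1.000, O 2.000
≈ 1:3:1:2 → CH3NO2
Empirical-formula mass = 61.04 g/mol
n = 245 / 61.04 = 4.01 ≈ 4
Molecular formula = (CH3NO2)×4 = C4H12N4O8

C4H12N4O8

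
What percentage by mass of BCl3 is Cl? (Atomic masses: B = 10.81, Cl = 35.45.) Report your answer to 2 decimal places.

90.77%

Molar mass = 1(10.81) + 3(35.45) = 117.160 g/mol
Mass of Cl per mole = 3 × 35.45 = 106.350 g
% Cl = 106.350 / 117.160 × 100 = 90.77%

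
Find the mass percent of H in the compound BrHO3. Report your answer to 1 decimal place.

Molar mass = 1(79.90) + 1(1.008) + 3(16.00) = 128.908 g/mol
Mass of H per mole = 1 × 1.008 = 1.008 g
% H = 1.008 / 128.908 × 100 = 0.8%

0.8%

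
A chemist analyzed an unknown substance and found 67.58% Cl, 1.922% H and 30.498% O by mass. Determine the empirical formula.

ClHO

Assume 100 g: 67.58 g Cl, 1.922 g H, 30.498 g O.
n(Cl) = 67.58/35.45 = 1.906, n(H) = 1.922/1.008 = 1.907, n(O) = 30.498/16.00 = 1.906
Divide by the smallest (1.906 mol O): Cl 1.000, H 1.000, O 1.000
→ ClHO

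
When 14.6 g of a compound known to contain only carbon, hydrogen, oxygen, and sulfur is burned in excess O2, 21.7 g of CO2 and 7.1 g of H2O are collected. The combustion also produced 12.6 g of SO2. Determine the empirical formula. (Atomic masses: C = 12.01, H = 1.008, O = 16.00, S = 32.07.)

mol C = 21.7 / 44.01 = 0.4931; mass C = 0.4931 × 12.01 = 5.922 g
mol H = 2 × (7.1 / 18.02) = 0.7880; mass H = 0.7880 × 1.008 = 0.7943 g
mol S = 12.6 / 64.07 = 0.1967; mass S = 6.307 g
mass O = 14.6 − (13.02) = 1.577 g → mol O = 0.09856
Divide by the smallest (0.09856 mol O): C 5.003, H 7.995, O 1.000, S 1.995
≈ 5:8:1:2 → C5H8OS2

C5H8OS2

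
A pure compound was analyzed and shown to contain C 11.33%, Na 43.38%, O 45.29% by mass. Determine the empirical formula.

CNa2O3

Assume 100 g: 11.33 g C, 43.38 g Na, 45.29 g O.
Moles — C: 11.33 / 12.01 = 0.9434 mol; Na: 43.38 / 22.99 = 1.887 mol; O: 45.29 / 16.00 = 2.831 mol
Ratios (÷ 0.9434): C 1.000, Na 2.000, O 3.001
→ CNa2O3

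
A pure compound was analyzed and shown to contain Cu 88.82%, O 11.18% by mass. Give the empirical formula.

Assume 100 g: 88.82 g Cu, 11.18 g O.
Cu: 88.82 g ÷ 63.55 g/mol = 1.398 mol
O: 11.18 g ÷ 16.00 g/mol = 0.6987 mol
Ratios (÷ 0.6987): Cu 2.000, O 1.000
≈ 2:1 → Cu2O

Cu2O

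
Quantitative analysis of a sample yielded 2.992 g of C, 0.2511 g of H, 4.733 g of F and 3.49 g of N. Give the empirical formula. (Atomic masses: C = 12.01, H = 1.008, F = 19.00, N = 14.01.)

C: 2.992 g ÷ 12.01 g/mol = 0.2491 mol
H: 0.2511 g ÷ 1.008 g/mol = 0.2491 mol
F: 4.733 g ÷ 19.00 g/mol = 0.2491 mol
N: 3.49 g ÷ 14.01 g/mol = 0.2491 mol
Smallest is F at 0.2491 mol; normalising gives C 1.000, H 1.000, F 1.000, N 1.000
Ratio ≈ 1:1:1:1, so the empirical formula is CHFN

CHFN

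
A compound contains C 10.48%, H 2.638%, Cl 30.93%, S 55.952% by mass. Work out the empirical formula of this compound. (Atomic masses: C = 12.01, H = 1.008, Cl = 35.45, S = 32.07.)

Assume 100 g: 10.48 g C, 2.638 g H, 30.93 g Cl, 55.952 g S.
n(C) = 10.48/12.01 = 0.8726, n(H) = 2.638/1.008 = 2.617, n(Cl) = 30.93/35.45 = 0.8725, n(S) = 55.952/32.07 = 1.745
Divide by the smallest (0.8725 mol Cl): C 1.000, H 3.000, Cl 1.000, S 2.000
→ CH3ClS2

CH3ClS2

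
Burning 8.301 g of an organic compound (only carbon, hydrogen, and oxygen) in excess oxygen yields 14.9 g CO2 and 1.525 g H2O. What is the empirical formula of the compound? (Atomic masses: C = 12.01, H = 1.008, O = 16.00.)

C4H2O3

mol C = 14.9 / 44.01 = 0.3386; mass C = 0.3386 × 12.01 = 4.066 g
mol H = 2 × (1.525 / 18.02) = 0.1693; mass H = 0.1693 × 1.008 = 0.1706 g
mass O = 8.301 − (4.237) = 4.064 g → mol O = 0.2540
Divide by the smallest (0.1693 mol H): C 2.000, H 1.000, O 1.501
×2: C 4.00, H 2.00, O 3.00 → C4H2O3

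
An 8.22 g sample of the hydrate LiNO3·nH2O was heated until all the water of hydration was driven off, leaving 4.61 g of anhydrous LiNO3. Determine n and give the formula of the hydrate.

LiNO3·3H2O

Mass of water lost = 8.22 − 4.61 = 3.61 g → 3.61 / 18.02 = 0.2003 mol H2O
Molar mass of LiNO3 = 68.95 g/mol → mol LiNO3 = 4.61 / 68.95 = 0.06686
n = 0.2003 / 0.06686 = 3.00 ≈ 3 → LiNO3·3H2O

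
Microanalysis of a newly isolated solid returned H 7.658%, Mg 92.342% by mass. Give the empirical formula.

Assume 100 g: 7.658 g H, 92.342 g Mg.
Moles — H: 7.658 / 1.008 = 7.597 mol; Mg: 92.342 / 24.31 = 3.799 mol
Smallest is Mg at 3.799 mol; normalising gives H 2.000, Mg 1.000
Ratio ≈ 2:1, so the empirical formula is H2Mg

H2Mg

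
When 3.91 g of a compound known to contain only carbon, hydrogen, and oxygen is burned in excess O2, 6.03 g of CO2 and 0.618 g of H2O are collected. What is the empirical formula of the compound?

mol C = 6.03 / 44.01 = 0.1370; mass C = 0.1370 × 12.01 = 1.646 g
mol H = 2 × (0.618 / 18.02) = 0.06859; mass H = 0.06859 × 1.008 = 0.06914 g
mass O = 3.91 − (1.715) = 2.195 g → mol O = 0.1372
Ratios (÷ 0.06859): C 1.998, H 1.000, O 2.000
Ratio ≈ 2:1:2, so the empirical formula is C2HO2

C2HO2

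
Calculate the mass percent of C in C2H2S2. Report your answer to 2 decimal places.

Molar mass = 2(12.01) + 2(1.008) + 2(32.07) = 90.176 g/mol
Mass of C per mole = 2 × 12.01 = 24.020 g
% C = 24.020 / 90.176 × 100 = 26.64%

26.64%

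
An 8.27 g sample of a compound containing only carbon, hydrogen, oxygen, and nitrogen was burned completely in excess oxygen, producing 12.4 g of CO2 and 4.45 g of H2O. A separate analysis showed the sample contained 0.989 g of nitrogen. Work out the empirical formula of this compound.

C4H7NO3

mol C = 12.4 / 44.01 = 0.2818; mass C = 0.2818 × 12.01 = 3.384 g
mol H = 2 × (4.45 / 18.02) = 0.4939; mass H = 0.4939 × 1.008 = 0.4978 g
mol N = 0.989 / 14.01 = 0.07059
mass O = 8.27 − (4.871) = 3.399 g → mol O = 0.2125
Smallest is N at 0.07059 mol; normalising gives C 3.991, H 6.996, N 1.000, O 3.010
→ C4H7NO3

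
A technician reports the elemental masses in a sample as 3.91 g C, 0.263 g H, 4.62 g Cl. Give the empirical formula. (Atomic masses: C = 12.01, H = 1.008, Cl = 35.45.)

Moles — C: 3.91 / 12.01 = 0.3256 mol; H: 0.263 / 1.008 = 0.2609 mol; Cl: 4.62 / 35.45 = 0.1303 mol
Smallest is Cl at 0.1303 mol; normalising gives C 2.498, H 2.002, Cl 1.000
×2: C 5.00, H 4.00, Cl 2.00 → C5H4Cl2

C5H4Cl2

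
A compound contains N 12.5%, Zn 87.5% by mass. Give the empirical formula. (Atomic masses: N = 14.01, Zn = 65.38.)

N2Zn3

Assume 100 g: 12.5 g N, 87.5 g Zn.
Moles — N: 12.5 / 14.01 = 0.8922 mol; Zn: 87.5 / 65.38 = 1.338 mol
Ratios (÷ 0.8922): N 1.000, Zn 1.500
×2: N 2.00, Zn 3.00 → N2Zn3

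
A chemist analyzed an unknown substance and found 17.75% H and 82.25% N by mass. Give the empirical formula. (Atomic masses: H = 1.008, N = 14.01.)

Assume 100 g: 17.75 g H, 82.25 g N.
Moles — H: 17.75 / 1.008 = 17.61 mol; N: 82.25 / 14.01 = 5.871 mol
Ratios (÷ 5.871): H 2.999, N 1.000
≈ 3:1 → H3N

H3N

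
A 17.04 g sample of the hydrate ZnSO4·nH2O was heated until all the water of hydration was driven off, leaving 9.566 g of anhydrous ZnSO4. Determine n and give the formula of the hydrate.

Mass of water lost = 17.04 − 9.566 = 7.474 g → 7.474 / 18.02 = 0.4148 mol H2O
Molar mass of ZnSO4 = 161.45 g/mol → mol ZnSO4 = 9.566 / 161.45 = 0.05925
n = 0.4148 / 0.05925 = 7.00 ≈ 7 → ZnSO4·7H2O

ZnSO4·7H2O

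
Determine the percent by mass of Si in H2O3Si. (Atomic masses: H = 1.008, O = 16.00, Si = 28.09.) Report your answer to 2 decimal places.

Molar mass = 2(1.008) + 3(16.00) + 1(28.09) = 78.106 g/mol
Mass of Si per mole = 1 × 28.09 = 28.090 g
% Si = 28.090 / 78.106 × 100 = 35.96%

35.96%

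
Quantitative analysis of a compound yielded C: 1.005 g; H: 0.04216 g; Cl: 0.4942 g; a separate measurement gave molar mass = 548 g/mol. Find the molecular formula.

n(C) = 1.005/12.01 = 0.08368, n(H) = 0.04216/1.008 = 0.04183, n(Cl) = 0.4942/35.45 = 0.01394
Ratios (÷ 0.01394): C 6.003, H 3.000, Cl 1.000
Ratio ≈ 6:3:1, so the empirical formula is C6H3Cl
Empirical-formula mass = 110.53 g/mol
n = 548 / 110.53 = 4.96 ≈ 5
Molecular formula = (C6H3Cl)×5 = C30H15Cl5

C30H15Cl5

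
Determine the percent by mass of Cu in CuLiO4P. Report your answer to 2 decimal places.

Molar mass = 1(63.55) + 1(6.94) + 4(16.00) + 1(30.97) = 165.460 g/mol
Mass of Cu per mole = 1 × 63.55 = 63.550 g
% Cu = 63.550 / 165.460 × 100 = 38.41%

38.41%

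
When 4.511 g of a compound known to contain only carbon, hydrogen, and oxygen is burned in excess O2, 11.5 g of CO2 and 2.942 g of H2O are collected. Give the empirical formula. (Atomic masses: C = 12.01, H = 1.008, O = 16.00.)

C4H5O

mol C = 11.5 / 44.01 = 0.2613; mass C = 0.2613 × 12.01 = 3.138 g
mol H = 2 × (2.942 / 18.02) = 0.3265; mass H = 0.3265 × 1.008 = 0.3291 g
mass O = 4.511 − (3.467) = 1.044 g → mol O = 0.06522
Smallest is O at 0.06522 mol; normalising gives C 4.006, H 5.006, O 1.000
→ C4H5O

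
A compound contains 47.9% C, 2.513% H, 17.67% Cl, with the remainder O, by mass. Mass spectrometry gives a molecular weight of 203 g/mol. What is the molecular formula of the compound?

C8H5ClO4

Assume 100 g: 47.9 g C, 2.513 g H, 17.67 g Cl, 31.917 g O.
n(C) = 47.9/12.01 = 3.988, n(H) = 2.513/1.008 = 2.493, n(Cl) = 17.67/35.45 = 0.4984, n(O) = 31.917/16.00 = 1.995
Divide by the smallest (0.4984 mol Cl): C 8.002, H 5.002, Cl 1.000, O 4.002
Ratio ≈ 8:5:1:4, so the empirical formula is C8H5ClO4
Empirical-formula mass = 200.57 g/mol
n = 203 / 200.57 = 1.01 ≈ 1
Molecular formula = empirical formula = C8H5ClO4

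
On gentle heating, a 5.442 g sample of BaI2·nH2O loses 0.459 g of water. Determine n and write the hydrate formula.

Mass of anhydrous BaI2 = 5.442 − 0.459 = 4.983 g
mol H2O = 0.459 / 18.02 = 0.02547
Molar mass of BaI2 = 391.13 g/mol → mol BaI2 = 4.983 / 391.13 = 0.01274
n = 0.02547 / 0.01274 = 2.00 ≈ 2 → BaI2·2H2O

BaI2·2H2O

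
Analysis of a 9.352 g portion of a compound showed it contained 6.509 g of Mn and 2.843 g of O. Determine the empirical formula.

Mn: 6.509 g ÷ 54.94 g/mol = 0.1185 mol
O: 2.843 g ÷ 16.00 g/mol = 0.1777 mol
Ratios (÷ 0.1185): Mn 1.000, O 1.500
Scaling by 2: Mn 2.00, O 3.00 → Mn2O3

Mn2O3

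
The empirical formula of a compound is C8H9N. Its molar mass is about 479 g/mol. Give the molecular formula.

Empirical-formula mass = 119.16 g/mol
n = 479 / 119.16 = 4.02 ≈ 4
Molecular formula = (C8H9N)4 = C32H36N4

C32H36N4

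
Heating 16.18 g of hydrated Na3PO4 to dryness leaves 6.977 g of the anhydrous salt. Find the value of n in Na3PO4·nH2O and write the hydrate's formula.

Na3PO4·12H2O

Mass of water lost = 16.18 − 6.977 = 9.203 g → 9.203 / 18.02 = 0.5107 mol H2O
Molar mass of Na3PO4 = 163.94 g/mol → mol Na3PO4 = 6.977 / 163.94 = 0.04256
n = 0.5107 / 0.04256 = 12.00 ≈ 12 → Na3PO4·12H2O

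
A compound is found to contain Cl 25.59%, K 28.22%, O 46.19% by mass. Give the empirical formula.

ClKO4

Assume 100 g: 25.59 g Cl, 28.22 g K, 46.19 g O.
Cl: 25.59 g ÷ 35.45 g/mol = 0.7219 mol
K: 28.22 g ÷ 39.10 g/mol = 0.7217 mol
O: 46.19 g ÷ 16.00 g/mol = 2.887 mol
Ratios (÷ 0.7217): Cl 1.000, K 1.000, O 4.000
Ratio ≈ 1:1:4, so the empirical formula is ClKO4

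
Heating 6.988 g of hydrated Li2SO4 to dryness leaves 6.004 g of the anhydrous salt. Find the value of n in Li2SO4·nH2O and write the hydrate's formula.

Li2SO4·H2O

Mass of water lost = 6.988 − 6.004 = 0.984 g → 0.984 / 18.02 = 0.05461 mol H2O
Molar mass of Li2SO4 = 109.95 g/mol → mol Li2SO4 = 6.004 / 109.95 = 0.05461
n = 0.05461 / 0.05461 = 1.00 ≈ 1 → Li2SO4·H2O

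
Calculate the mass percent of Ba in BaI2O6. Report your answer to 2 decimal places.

Molar mass = 1(137.33) + 2(126.90) + 6(16.00) = 487.130 g/mol
Mass of Ba per mole = 1 × 137.33 = 137.330 g
% Ba = 137.330 / 487.130 × 100 = 28.19%

28.19%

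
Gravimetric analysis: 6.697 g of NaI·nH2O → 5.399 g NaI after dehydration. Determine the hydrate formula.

NaI·2H2O

Mass of water lost = 6.697 − 5.399 = 1.298 g → 1.298 / 18.02 = 0.07203 mol H2O
Molar mass of NaI = 149.89 g/mol → mol NaI = 5.399 / 149.89 = 0.03602
n = 0.07203 / 0.03602 = 2.00 ≈ 2 → NaI·2H2O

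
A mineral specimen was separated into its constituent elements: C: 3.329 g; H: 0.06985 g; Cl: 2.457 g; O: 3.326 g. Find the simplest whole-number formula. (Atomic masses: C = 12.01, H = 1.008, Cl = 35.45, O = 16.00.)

C4HClO3

Moles — C: 3.329 / 12.01 = 0.2772 mol; H: 0.06985 / 1.008 = 0.0693 mol; Cl: 2.457 / 35.45 = 0.06931 mol; O: 3.326 / 16.00 = 0.2079 mol
Smallest is H at 0.0693 mol; normalising gives C 4.000, H 1.000, Cl 1.000, O 3.000
Ratio ≈ 4:1:1:3, so the empirical formula is C4HClO3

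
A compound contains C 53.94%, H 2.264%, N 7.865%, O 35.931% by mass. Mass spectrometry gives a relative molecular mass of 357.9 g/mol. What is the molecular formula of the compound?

Assume 100 g: 53.94 g C, 2.264 g H, 7.865 g N, 35.931 g O.
Moles — C: 53.94 / 12.01 = 4.491 mol; H: 2.264 / 1.008 = 2.246 mol; N: 7.865 / 14.01 = 0.5614 mol; O: 35.931 / 16.00 = 2.246 mol
Ratios (÷ 0.5614): C 8.000, H 4.001, N 1.000, O 4.000
Ratio ≈ 8:4:1:4, so the empirical formula is C8H4NO4
Empirical-formula mass = 178.12 g/mol
n = 357.9 / 178.12 = 2.01 ≈ 2
Molecular formula = (C8H4NO4)×2 = C16H8N2O8

C16H8N2O8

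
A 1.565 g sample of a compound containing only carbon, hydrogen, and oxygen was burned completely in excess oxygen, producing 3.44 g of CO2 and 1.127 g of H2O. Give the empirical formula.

mol C = 3.44 / 44.01 = 0.07816; mass C = 0.07816 × 12.01 = 0.9388 g
mol H = 2 × (1.127 / 18.02) = 0.1251; mass H = 0.1251 × 1.008 = 0.1261 g
mass O = 1.565 − (1.065) = 0.5002 g → mol O = 0.03126
Smallest is O at 0.03126 mol; normalising gives C 2.500, H 4.001, O 1.000
Multiply by 2: C 5.00, H 8.00, O 2.00 → C5H8O2

C5H8O2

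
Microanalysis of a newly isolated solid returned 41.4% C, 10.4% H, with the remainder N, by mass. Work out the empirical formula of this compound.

CH3N

Assume 100 g: 41.4 g C, 10.4 g H, 48.2 g N.
C: 41.4 g ÷ 12.01 g/mol = 3.447 mol
H: 10.4 g ÷ 1.008 g/mol = 10.32 mol
N: 48.2 g ÷ 14.01 g/mol = 3.44 mol
Divide by the smallest (3.44 mol N): C 1.002, H 2.999, N 1.000
≈ 1:3:1 → CH3N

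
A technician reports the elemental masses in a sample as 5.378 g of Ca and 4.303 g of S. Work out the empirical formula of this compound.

n(Ca) = 5.378/40.08 = 0.1342, n(S) = 4.303/32.07 = 0.1342
Divide by the smallest (0.1342 mol S): Ca 1.000, S 1.000
Ratio ≈ 1:1, so the empirical formula is CaS

CaS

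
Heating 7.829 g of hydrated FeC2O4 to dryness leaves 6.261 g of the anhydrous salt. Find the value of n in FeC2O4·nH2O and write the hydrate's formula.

FeC2O4·2H2O

Mass of water lost = 7.829 − 6.261 = 1.568 g → 1.568 / 18.02 = 0.08701 mol H2O
Molar mass of FeC2O4 = 143.87 g/mol → mol FeC2O4 = 6.261 / 143.87 = 0.04352
n = 0.08701 / 0.04352 = 2.00 ≈ 2 → FeC2O4·2H2O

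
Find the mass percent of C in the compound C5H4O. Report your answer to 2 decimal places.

Molar mass = 5(12.01) + 4(1.008) + 1(16.00) = 80.082 g/mol
Mass of C per mole = 5 × 12.01 = 60.050 g
% C = 60.050 / 80.082 × 100 = 74.99%

74.99%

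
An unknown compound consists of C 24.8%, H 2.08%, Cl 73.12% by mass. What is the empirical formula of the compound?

CHCl

Assume 100 g: 24.8 g C, 2.08 g H, 73.12 g Cl.
n(C) = 24.8/12.01 = 2.065, n(H) = 2.08/1.008 = 2.063, n(Cl) = 73.12/35.45 = 2.063
Smallest is Cl at 2.063 mol; normalising gives C 1.001, H 1.000, Cl 1.000
→ CHCl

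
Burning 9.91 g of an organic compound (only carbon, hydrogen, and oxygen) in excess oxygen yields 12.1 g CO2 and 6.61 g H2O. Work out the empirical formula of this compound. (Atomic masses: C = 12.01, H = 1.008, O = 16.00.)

C3H8O4

mol C = 12.1 / 44.01 = 0.2749; mass C = 0.2749 × 12.01 = 3.302 g
mol H = 2 × (6.61 / 18.02) = 0.7336; mass H = 0.7336 × 1.008 = 0.7395 g
mass O = 9.91 − (4.041) = 5.869 g → mol O = 0.3668
Divide by the smallest (0.2749 mol C): C 1.000, H 2.668, O 1.334
Scaling by 3: C 3.00, H 8.01, O 4.00 → C3H8O4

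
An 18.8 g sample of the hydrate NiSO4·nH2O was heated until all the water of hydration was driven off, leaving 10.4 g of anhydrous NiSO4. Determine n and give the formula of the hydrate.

Mass of water lost = 18.8 − 10.4 = 8.4 g → 8.4 / 18.02 = 0.4661 mol H2O
Molar mass of NiSO4 = 154.76 g/mol → mol NiSO4 = 10.4 / 154.76 = 0.0672
n = 0.4661 / 0.0672 = 6.94 ≈ 7 → NiSO4·7H2O

NiSO4·7H2O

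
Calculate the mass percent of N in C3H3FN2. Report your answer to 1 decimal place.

Molar mass = 3(12.01) + 3(1.008) + 1(19.00) + 2(14.01) = 86.074 g/mol
Mass of N per mole = 2 × 14.01 = 28.020 g
% N = 28.020 / 86.074 × 100 = 32.6%

32.6%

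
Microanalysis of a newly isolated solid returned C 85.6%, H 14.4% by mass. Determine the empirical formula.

Assume 100 g: 85.6 g C, 14.4 g H.
C: 85.6 g ÷ 12.01 g/mol = 7.127 mol
H: 14.4 g ÷ 1.008 g/mol = 14.29 mol
Smallest is C at 7.127 mol; normalising gives C 1.000, H 2.004
Ratio ≈ 1:2, so the empirical formula is CH2

CH2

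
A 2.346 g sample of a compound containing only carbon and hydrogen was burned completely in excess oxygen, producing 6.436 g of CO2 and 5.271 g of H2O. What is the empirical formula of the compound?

mol C = 6.436 / 44.01 = 0.1462; mass C = 0.1462 × 12.01 = 1.756 g
mol H = 2 × (5.271 / 18.02) = 0.5850; mass H = 0.5850 × 1.008 = 0.5897 g
Smallest is C at 0.1462 mol; normalising gives C 1.000, H 4.000
≈ 1:4 → CH4

CH4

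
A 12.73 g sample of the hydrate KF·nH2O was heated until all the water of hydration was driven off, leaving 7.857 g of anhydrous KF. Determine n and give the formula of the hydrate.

KF·2H2O

Mass of water lost = 12.73 − 7.857 = 4.873 g → 4.873 / 18.02 = 0.2704 mol H2O
Molar mass of KF = 58.10 g/mol → mol KF = 7.857 / 58.10 = 0.1352
n = 0.2704 / 0.1352 = 2.00 ≈ 2 → KF·2H2O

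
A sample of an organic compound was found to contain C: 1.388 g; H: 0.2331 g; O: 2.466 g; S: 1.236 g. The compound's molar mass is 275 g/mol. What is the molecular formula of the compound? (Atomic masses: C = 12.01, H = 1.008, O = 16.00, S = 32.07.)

Moles — C: 1.388 / 12.01 = 0.1156 mol; H: 0.2331 / 1.008 = 0.2313 mol; O: 2.466 / 16.00 = 0.1541 mol; S: 1.236 / 32.07 = 0.03854 mol
Divide by the smallest (0.03854 mol S): C 2.999, H 6.000, O 3.999, S 1.000
≈ 3:6:4:1 → C3H6O4S
Empirical-formula mass = 138.15 g/mol
n = 275 / 138.15 = 1.99 ≈ 2
Molecular formula = (C3H6O4S)×2 = C6H12O8S2

C6H12O8S2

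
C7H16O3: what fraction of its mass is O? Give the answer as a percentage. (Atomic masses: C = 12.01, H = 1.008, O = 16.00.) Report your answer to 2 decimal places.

Molar mass = 7(12.01) + 16(1.008) + 3(16.00) = 148.198 g/mol
Mass of O per mole = 3 × 16.00 = 48.000 g
% O = 48.000 / 148.198 × 100 = 32.39%

32.39%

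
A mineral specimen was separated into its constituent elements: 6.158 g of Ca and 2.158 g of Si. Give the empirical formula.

Ca2Si

Ca: 6.158 g ÷ 40.08 g/mol = 0.1536 mol
Si: 2.158 g ÷ 28.09 g/mol = 0.07682 mol
Divide by the smallest (0.07682 mol Si): Ca 2.000, Si 1.000
Ratio ≈ 2:1, so the empirical formula is Ca2Si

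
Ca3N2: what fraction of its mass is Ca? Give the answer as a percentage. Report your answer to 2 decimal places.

81.10%

Molar mass = 3(40.08) + 2(14.01) = 148.260 g/mol
Mass of Ca per mole = 3 × 40.08 = 120.240 g
% Ca = 120.240 / 148.260 × 100 = 81.10%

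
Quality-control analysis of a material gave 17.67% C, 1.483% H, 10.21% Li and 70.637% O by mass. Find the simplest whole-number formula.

Assume 100 g: 17.67 g C, 1.483 g H, 10.21 g Li, 70.637 g O.
C: 17.67 g ÷ 12.01 g/mol = 1.471 mol
H: 1.483 g ÷ 1.008 g/mol = 1.471 mol
Li: 10.21 g ÷ 6.94 g/mol = 1.471 mol
O: 70.637 g ÷ 16.00 g/mol = 4.415 mol
Divide by the smallest (1.471 mol Li): C 1.000, H 1.000, Li 1.000, O 3.001
→ CHLiO3

CHLiO3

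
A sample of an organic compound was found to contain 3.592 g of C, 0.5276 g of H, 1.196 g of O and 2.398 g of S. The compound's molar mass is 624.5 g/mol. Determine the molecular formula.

C24H42O6S6

C: 3.592 g ÷ 12.01 g/mol = 0.2991 mol
H: 0.5276 g ÷ 1.008 g/mol = 0.5234 mol
O: 1.196 g ÷ 16.00 g/mol = 0.07475 mol
S: 2.398 g ÷ 32.07 g/mol = 0.07477 mol
Ratios (÷ 0.07475): C 4.001, H 7.002, O 1.000, S 1.000
Ratio ≈ 4:7:1:1, so the empirical formula is C4H7OS
Empirical-formula mass = 103.17 g/mol
n = 624.5 / 103.17 = 6.05 ≈ 6
Molecular formula = (C4H7OS)×6 = C24H42O6S6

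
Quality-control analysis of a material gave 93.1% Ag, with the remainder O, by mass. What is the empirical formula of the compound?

Ag2O

Assume 100 g: 93.1 g Ag, 6.9 g O.
Moles — Ag: 93.1 / 107.87 = 0.8631 mol; O: 6.9 / 16.00 = 0.4313 mol
Ratios (÷ 0.4313): Ag 2.001, O 1.000
→ Ag2O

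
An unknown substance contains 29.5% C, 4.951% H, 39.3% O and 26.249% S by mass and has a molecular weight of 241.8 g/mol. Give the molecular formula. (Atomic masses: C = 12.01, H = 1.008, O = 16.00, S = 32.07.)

C6H12O6S2

Assume 100 g: 29.5 g C, 4.951 g H, 39.3 g O, 26.249 g S.
n(C) = 29.5/12.01 = 2.456, n(H) = 4.951/1.008 = 4.912, n(O) = 39.3/16.00 = 2.456, n(S) = 26.249/32.07 = 0.8185
Smallest is S at 0.8185 mol; normalising gives C 3.001, H 6.001, O 3.001, S 1.000
Ratio ≈ 3:6:3:1, so the empirical formula is C3H6O3S
Empirical-formula mass = 122.15 g/mol
n = 241.8 / 122.15 = 1.98 ≈ 2
Molecular formula = (C3H6O3S)×2 = C6H12O6S2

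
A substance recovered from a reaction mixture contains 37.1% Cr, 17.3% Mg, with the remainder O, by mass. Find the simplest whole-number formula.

CrMgO4

Assume 100 g: 37.1 g Cr, 17.3 g Mg, 45.6 g O.
n(Cr) = 37.1/52.00 = 0.7135, n(Mg) = 17.3/24.31 = 0.7116, n(O) = 45.6/16.00 = 2.85
Divide by the smallest (0.7116 mol Mg): Cr 1.003, Mg 1.000, O 4.005
≈ 1:1:4 → CrMgO4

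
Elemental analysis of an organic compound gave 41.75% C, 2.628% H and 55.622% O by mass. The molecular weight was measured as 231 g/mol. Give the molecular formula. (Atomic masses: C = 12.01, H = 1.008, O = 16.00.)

C8H6O8

Assume 100 g: 41.75 g C, 2.628 g H, 55.622 g O.
C: 41.75 g ÷ 12.01 g/mol = 3.476 mol
H: 2.628 g ÷ 1.008 g/mol = 2.607 mol
O: 55.622 g ÷ 16.00 g/mol = 3.476 mol
Smallest is H at 2.607 mol; normalising gives C 1.333, H 1.000, O 1.333
×3: C 4.00, H 3.00, O 4.00 → C4H3O4
Empirical-formula mass = 115.06 g/mol
n = 231 / 115.06 = 2.01 ≈ 2
Molecular formula = (C4H3O4)×2 = C8H6O8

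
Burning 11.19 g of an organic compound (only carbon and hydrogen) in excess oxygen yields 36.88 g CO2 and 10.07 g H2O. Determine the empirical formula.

C3H4

mol C = 36.88 / 44.01 = 0.8380; mass C = 0.8380 × 12.01 = 10.06 g
mol H = 2 × (10.07 / 18.02) = 1.118; mass H = 1.118 × 1.008 = 1.127 g
Ratios (÷ 0.838): C 1.000, H 1.334
Scaling by 3: C 3.00, H 4.00 → C3H4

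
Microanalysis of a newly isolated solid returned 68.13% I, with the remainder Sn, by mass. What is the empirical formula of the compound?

I2Sn

Assume 100 g: 68.13 g I, 31.87 g Sn.
I: 68.13 g ÷ 126.90 g/mol = 0.5369 mol
Sn: 31.87 g ÷ 118.71 g/mol = 0.2685 mol
Smallest is Sn at 0.2685 mol; normalising gives I 2.000, Sn 1.000
Ratio ≈ 2:1, so the empirical formula is I2Sn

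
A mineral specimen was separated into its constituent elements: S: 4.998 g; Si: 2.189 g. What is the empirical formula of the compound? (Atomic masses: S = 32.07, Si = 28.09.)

Moles — S: 4.998 / 32.07 = 0.1558 mol; Si: 2.189 / 28.09 = 0.07793 mol
Smallest is Si at 0.07793 mol; normalising gives S 2.000, Si 1.000
≈ 2:1 → S2Si

S2Si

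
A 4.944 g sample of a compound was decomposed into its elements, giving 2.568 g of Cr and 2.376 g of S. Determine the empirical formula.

n(Cr) = 2.568/52.00 = 0.04938, n(S) = 2.376/32.07 = 0.07409
Smallest is Cr at 0.04938 mol; normalising gives Cr 1.000, S 1.500
×2: Cr 2.00, S 3.00 → Cr2S3

Cr2S3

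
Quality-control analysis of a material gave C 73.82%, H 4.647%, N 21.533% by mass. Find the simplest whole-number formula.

Assume 100 g: 73.82 g C, 4.647 g H, 21.533 g N.
n(C) = 73.82/12.01 = 6.147, n(H) = 4.647/1.008 = 4.61, n(N) = 21.533/14.01 = 1.537
Ratios (÷ 1.537): C 3.999, H 2.999, N 1.000
Ratio ≈ 4:3:1, so the empirical formula is C4H3N

C4H3N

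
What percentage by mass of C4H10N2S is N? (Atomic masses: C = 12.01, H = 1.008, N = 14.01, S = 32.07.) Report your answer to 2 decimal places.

23.70%

Molar mass = 4(12.01) + 10(1.008) + 2(14.01) + 1(32.07) = 118.210 g/mol
Mass of N per mole = 2 × 14.01 = 28.020 g
% N = 28.020 / 118.210 × 100 = 23.70%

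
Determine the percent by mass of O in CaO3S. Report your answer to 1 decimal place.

40.0%

Molar mass = 1(40.08) + 3(16.00) + 1(32.07) = 120.150 g/mol
Mass of O per mole = 3 × 16.00 = 48.000 g
% O = 48.000 / 120.150 × 100 = 40.0%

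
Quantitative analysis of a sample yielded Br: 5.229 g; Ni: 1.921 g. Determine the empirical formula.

Br2Ni

Moles — Br: 5.229 / 79.90 = 0.06544 mol; Ni: 1.921 / 58.69 = 0.03273 mol
Smallest is Ni at 0.03273 mol; normalising gives Br 1.999, Ni 1.000
→ Br2Ni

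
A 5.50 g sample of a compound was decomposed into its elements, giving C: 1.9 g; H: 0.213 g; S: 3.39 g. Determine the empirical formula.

Moles — C: 1.9 / 12.01 = 0.1582 mol; H: 0.213 / 1.008 = 0.2113 mol; S: 3.39 / 32.07 = 0.1057 mol
Ratios (÷ 0.1057): C 1.497, H 1.999, S 1.000
Multiply by 2: C 2.99, H 4.00, S 2.00 → C3H4S2

C3H4S2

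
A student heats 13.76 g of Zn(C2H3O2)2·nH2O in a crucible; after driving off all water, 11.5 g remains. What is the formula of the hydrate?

Mass of water lost = 13.76 − 11.5 = 2.26 g → 2.26 / 18.02 = 0.1254 mol H2O
Molar mass of Zn(C2H3O2)2 = 183.47 g/mol → mol Zn(C2H3O2)2 = 11.5 / 183.47 = 0.06268
n = 0.1254 / 0.06268 = 2.00 ≈ 2 → Zn(C2H3O2)2·2H2O

Zn(C2H3O2)2·2H2O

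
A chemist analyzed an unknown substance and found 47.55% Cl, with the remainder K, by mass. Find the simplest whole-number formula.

ClK

Assume 100 g: 47.55 g Cl, 52.45 g K.
Cl: 47.55 g ÷ 35.45 g/mol = 1.341 mol
K: 52.45 g ÷ 39.10 g/mol = 1.341 mol
Divide by the smallest (1.341 mol Cl): Cl 1.000, K 1.000
→ ClK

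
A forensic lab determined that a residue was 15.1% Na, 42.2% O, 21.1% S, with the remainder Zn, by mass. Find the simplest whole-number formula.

Na2O8S2Zn

Assume 100 g: 15.1 g Na, 42.2 g O, 21.1 g S, 21.6 g Zn.
Moles — Na: 15.1 / 22.99 = 0.6568 mol; O: 42.2 / 16.00 = 2.638 mol; S: 21.1 / 32.07 = 0.6579 mol; Zn: 21.6 / 65.38 = 0.3304 mol
Smallest is Zn at 0.3304 mol; normalising gives Na 1.988, O 7.983, S 1.991, Zn 1.000
→ Na2O8S2Zn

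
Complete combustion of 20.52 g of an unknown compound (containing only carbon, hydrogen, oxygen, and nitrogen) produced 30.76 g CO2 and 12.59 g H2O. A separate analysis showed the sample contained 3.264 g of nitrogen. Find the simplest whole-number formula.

C3H6NO2

mol C = 30.76 / 44.01 = 0.6989; mass C = 0.6989 × 12.01 = 8.394 g
mol H = 2 × (12.59 / 18.02) = 1.397; mass H = 1.397 × 1.008 = 1.409 g
mol N = 3.264 / 14.01 = 0.2330
mass O = 20.52 − (13.07) = 7.453 g → mol O = 0.4658
Ratios (÷ 0.233): C 3.000, H 5.998, N 1.000, O 1.999
→ C3H6NO2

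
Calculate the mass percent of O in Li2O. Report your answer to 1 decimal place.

53.5%

Molar mass = 2(6.94) + 1(16.00) = 29.880 g/mol
Mass of O per mole = 1 × 16.00 = 16.000 g
% O = 16.000 / 29.880 × 100 = 53.5%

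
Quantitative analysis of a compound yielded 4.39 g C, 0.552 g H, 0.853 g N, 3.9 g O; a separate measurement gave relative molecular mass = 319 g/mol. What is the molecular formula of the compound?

Moles — C: 4.39 / 12.01 = 0.3655 mol; H: 0.552 / 1.008 = 0.5476 mol; N: 0.853 / 14.01 = 0.06089 mol; O: 3.9 / 16.00 = 0.2437 mol
Divide by the smallest (0.06089 mol N): C 6.004, H 8.994, N 1.000, O 4.003
→ C6H9NO4
Empirical-formula mass = 159.14 g/mol
n = 319 / 159.14 = 2.00 ≈ 2
Molecular formula = (C6H9NO4)×2 = C12H18N2O8

C12H18N2O8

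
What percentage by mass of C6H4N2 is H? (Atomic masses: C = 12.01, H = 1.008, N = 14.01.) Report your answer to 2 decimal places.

Molar mass = 6(12.01) + 4(1.008) + 2(14.01) = 104.112 g/mol
Mass of H per mole = 4 × 1.008 = 4.032 g
% H = 4.032 / 104.112 × 100 = 3.87%

3.87%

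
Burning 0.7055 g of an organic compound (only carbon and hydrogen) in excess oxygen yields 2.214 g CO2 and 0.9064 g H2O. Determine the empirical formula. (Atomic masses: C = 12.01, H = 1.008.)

mol C = 2.214 / 44.01 = 0.05031; mass C = 0.05031 × 12.01 = 0.6042 g
mol H = 2 × (0.9064 / 18.02) = 0.1006; mass H = 0.1006 × 1.008 = 0.1014 g
Divide by the smallest (0.05031 mol C): C 1.000, H 2.000
Ratio ≈ 1:2, so the empirical formula is CH2

CH2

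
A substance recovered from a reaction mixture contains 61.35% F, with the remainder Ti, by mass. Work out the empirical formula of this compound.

F4Ti

Assume 100 g: 61.35 g F, 38.65 g Ti.
Moles — F: 61.35 / 19.00 = 3.229 mol; Ti: 38.65 / 47.87 = 0.8074 mol
Divide by the smallest (0.8074 mol Ti): F 3.999, Ti 1.000
≈ 4:1 → F4Ti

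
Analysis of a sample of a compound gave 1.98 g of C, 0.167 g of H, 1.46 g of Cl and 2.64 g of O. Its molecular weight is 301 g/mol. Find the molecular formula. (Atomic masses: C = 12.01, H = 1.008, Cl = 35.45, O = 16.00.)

C: 1.98 g ÷ 12.01 g/mol = 0.1649 mol
H: 0.167 g ÷ 1.008 g/mol = 0.1657 mol
Cl: 1.46 g ÷ 35.45 g/mol = 0.04118 mol
O: 2.64 g ÷ 16.00 g/mol = 0.165 mol
Smallest is Cl at 0.04118 mol; normalising gives C 4.003, H 4.023, Cl 1.000, O 4.006
≈ 4:4:1:4 → C4H4ClO4
Empirical-formula mass = 151.52 g/mol
n = 301 / 151.52 = 1.99 ≈ 2
Molecular formula = (C4H4ClO4)×2 = C8H8Cl2O8

C8H8Cl2O8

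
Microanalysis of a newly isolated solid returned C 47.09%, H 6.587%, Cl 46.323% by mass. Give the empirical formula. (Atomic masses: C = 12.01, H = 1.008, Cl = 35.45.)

Assume 100 g: 47.09 g C, 6.587 g H, 46.323 g Cl.
Moles — C: 47.09 / 12.01 = 3.921 mol; H: 6.587 / 1.008 = 6.535 mol; Cl: 46.323 / 35.45 = 1.307 mol
Ratios (÷ 1.307): C 3.001, H 5.001, Cl 1.000
≈ 3:5:1 → C3H5Cl

C3H5Cl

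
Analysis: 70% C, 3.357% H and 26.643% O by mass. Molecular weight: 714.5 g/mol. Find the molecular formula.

C42H24O12

Assume 100 g: 70 g C, 3.357 g H, 26.643 g O.
C: 70 g ÷ 12.01 g/mol = 5.828 mol
H: 3.357 g ÷ 1.008 g/mol = 3.33 mol
O: 26.643 g ÷ 16.00 g/mol = 1.665 mol
Divide by the smallest (1.665 mol O): C 3.500, H 2.000, O 1.000
Multiply by 2: C 7.00, H 4.00, O 2.00 → C7H4O2
Empirical-formula mass = 120.10 g/mol
n = 714.5 / 120.10 = 5.95 ≈ 6
Molecular formula = (C7H4O2)×6 = C42H24O12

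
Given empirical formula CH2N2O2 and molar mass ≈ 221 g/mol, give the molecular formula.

C3H6N6O6

Empirical-formula mass = 74.05 g/mol
n = 221 / 74.05 = 2.98 ≈ 3
Molecular formula = (CH2N2O2)3 = C3H6N6O6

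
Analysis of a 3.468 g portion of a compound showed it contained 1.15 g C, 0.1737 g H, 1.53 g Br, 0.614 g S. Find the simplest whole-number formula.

n(C) = 1.15/12.01 = 0.09575, n(H) = 0.1737/1.008 = 0.1723, n(Br) = 1.53/79.90 = 0.01915, n(S) = 0.614/32.07 = 0.01915
Ratios (÷ 0.01915): C 5.001, H 9.001, Br 1.000, S 1.000
→ C5H9BrS

C5H9BrS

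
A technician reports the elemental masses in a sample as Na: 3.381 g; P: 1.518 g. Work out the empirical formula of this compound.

Na3P

n(Na) = 3.381/22.99 = 0.1471, n(P) = 1.518/30.97 = 0.04902
Smallest is P at 0.04902 mol; normalising gives Na 3.000, P 1.000
Ratio ≈ 3:1, so the empirical formula is Na3P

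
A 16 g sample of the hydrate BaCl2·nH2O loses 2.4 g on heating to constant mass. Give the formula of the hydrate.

BaCl2·2H2O

Mass of anhydrous BaCl2 = 16 − 2.4 = 13.6 g
mol H2O = 2.4 / 18.02 = 0.1332
Molar mass of BaCl2 = 208.23 g/mol → mol BaCl2 = 13.6 / 208.23 = 0.06531
n = 0.1332 / 0.06531 = 2.04 ≈ 2 → BaCl2·2H2O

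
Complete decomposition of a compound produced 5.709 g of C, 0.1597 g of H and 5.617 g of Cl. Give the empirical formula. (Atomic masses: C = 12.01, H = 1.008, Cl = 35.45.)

C: 5.709 g ÷ 12.01 g/mol = 0.4754 mol
H: 0.1597 g ÷ 1.008 g/mol = 0.1584 mol
Cl: 5.617 g ÷ 35.45 g/mol = 0.1584 mol
Ratios (÷ 0.1584): C 3.000, H 1.000, Cl 1.000
Ratio ≈ 3:1:1, so the empirical formula is C3HCl

C3HCl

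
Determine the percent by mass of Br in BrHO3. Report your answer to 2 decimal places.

61.98%

Molar mass = 1(79.90) + 1(1.008) + 3(16.00) = 128.908 g/mol
Mass of Br per mole = 1 × 79.90 = 79.900 g
% Br = 79.900 / 128.908 × 100 = 61.98%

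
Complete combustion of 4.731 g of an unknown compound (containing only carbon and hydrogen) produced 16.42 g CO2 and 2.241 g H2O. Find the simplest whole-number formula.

mol C = 16.42 / 44.01 = 0.3731; mass C = 0.3731 × 12.01 = 4.481 g
mol H = 2 × (2.241 / 18.02) = 0.2487; mass H = 0.2487 × 1.008 = 0.2507 g
Ratios (÷ 0.2487): C 1.500, H 1.000
×2: C 3.00, H 2.00 → C3H2

C3H2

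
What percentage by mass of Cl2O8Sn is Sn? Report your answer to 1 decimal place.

37.4%

Molar mass = 2(35.45) + 8(16.00) + 1(118.71) = 317.610 g/mol
Mass of Sn per mole = 1 × 118.71 = 118.710 g
% Sn = 118.710 / 317.610 × 100 = 37.4%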